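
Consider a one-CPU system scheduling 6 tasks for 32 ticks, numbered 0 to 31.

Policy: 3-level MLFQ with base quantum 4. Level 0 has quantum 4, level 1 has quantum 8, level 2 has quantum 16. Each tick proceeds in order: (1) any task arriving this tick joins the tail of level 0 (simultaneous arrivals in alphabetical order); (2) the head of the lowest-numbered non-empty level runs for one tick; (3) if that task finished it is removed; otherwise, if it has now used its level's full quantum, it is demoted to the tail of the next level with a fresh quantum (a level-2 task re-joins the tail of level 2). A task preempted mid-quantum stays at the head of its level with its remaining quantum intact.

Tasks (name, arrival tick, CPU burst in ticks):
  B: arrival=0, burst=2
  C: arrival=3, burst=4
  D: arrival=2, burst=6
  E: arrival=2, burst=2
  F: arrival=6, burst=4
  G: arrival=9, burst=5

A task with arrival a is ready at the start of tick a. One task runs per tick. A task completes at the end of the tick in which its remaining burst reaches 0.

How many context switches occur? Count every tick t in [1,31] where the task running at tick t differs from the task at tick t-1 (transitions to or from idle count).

t=0: L0/L1/L2 = B/-/- → run B
t=1: L0/L1/L2 = B/-/- → run B
t=2: L0/L1/L2 = DE/-/- → run D
t=3: L0/L1/L2 = DEC/-/- → run D
t=4: L0/L1/L2 = DEC/-/- → run D
t=5: L0/L1/L2 = DEC/-/- → run D
t=6: L0/L1/L2 = ECF/D/- → run E
t=7: L0/L1/L2 = ECF/D/- → run E
t=8: L0/L1/L2 = CF/D/- → run C
t=9: L0/L1/L2 = CFG/D/- → run C
t=10: L0/L1/L2 = CFG/D/- → run C
t=11: L0/L1/L2 = CFG/D/- → run C
t=12: L0/L1/L2 = FG/D/- → run F
t=13: L0/L1/L2 = FG/D/- → run F
t=14: L0/L1/L2 = FG/D/- → run F
t=15: L0/L1/L2 = FG/D/- → run F
t=16: L0/L1/L2 = G/D/- → run G
t=17: L0/L1/L2 = G/D/- → run G
t=18: L0/L1/L2 = G/D/- → run G
t=19: L0/L1/L2 = G/D/- → run G
t=20: L0/L1/L2 = -/DG/- → run D
t=21: L0/L1/L2 = -/DG/- → run D
t=22: L0/L1/L2 = -/G/- → run G
t=23: (idle)
t=24: (idle)
t=25: (idle)
t=26: (idle)
t=27: (idle)
t=28: (idle)
t=29: (idle)
t=30: (idle)
t=31: (idle)

context switches = 8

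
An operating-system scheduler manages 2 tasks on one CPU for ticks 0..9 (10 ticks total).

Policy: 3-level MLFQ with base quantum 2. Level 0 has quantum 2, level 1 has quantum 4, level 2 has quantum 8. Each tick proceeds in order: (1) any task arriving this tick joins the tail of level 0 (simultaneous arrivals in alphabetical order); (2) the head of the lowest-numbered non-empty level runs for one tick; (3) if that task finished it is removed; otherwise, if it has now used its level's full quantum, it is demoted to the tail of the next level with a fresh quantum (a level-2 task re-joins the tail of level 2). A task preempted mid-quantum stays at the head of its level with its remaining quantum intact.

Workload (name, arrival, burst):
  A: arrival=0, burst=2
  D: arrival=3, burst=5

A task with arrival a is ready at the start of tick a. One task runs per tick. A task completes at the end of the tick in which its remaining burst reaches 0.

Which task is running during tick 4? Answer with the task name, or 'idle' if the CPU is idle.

t=0: L0/L1/L2 = A/-/- → run A
t=1: L0/L1/L2 = A/-/- → run A
t=2: (idle)
t=3: L0/L1/L2 = D/-/- → run D
t=4: L0/L1/L2 = D/-/- → run D
t=5: L0/L1/L2 = -/D/- → run D
t=6: L0/L1/L2 = -/D/- → run D
t=7: L0/L1/L2 = -/D/- → run D
t=8: (idle)
t=9: (idle)

running at tick 4 = D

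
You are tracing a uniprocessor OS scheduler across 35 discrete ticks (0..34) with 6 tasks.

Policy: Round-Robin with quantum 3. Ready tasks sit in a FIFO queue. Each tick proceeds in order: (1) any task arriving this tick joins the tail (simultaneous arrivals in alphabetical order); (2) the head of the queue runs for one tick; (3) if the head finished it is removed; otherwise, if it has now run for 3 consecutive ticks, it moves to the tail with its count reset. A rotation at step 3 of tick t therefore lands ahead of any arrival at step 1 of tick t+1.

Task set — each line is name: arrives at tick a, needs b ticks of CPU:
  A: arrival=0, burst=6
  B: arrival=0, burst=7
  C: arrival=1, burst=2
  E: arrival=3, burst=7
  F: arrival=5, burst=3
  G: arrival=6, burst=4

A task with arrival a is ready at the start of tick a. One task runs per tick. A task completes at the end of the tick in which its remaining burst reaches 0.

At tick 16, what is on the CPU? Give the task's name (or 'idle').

t=0: queue=[A,B] q_used=0 → run A
t=1: queue=[A,B,C] q_used=1 → run A
t=2: queue=[A,B,C] q_used=2 → run A
t=3: queue=[B,C,A,E] q_used=0 → run B
t=4: queue=[B,C,A,E] q_used=1 → run B
t=5: queue=[B,C,A,E,F] q_used=2 → run B
t=6: queue=[C,A,E,F,B,G] q_used=0 → run C
t=7: queue=[C,A,E,F,B,G] q_used=1 → run C
t=8: queue=[A,E,F,B,G] q_used=0 → run A
t=9: queue=[A,E,F,B,G] q_used=1 → run A
t=10: queue=[A,E,F,B,G] q_used=2 → run A
t=11: queue=[E,F,B,G] q_used=0 → run E
t=12: queue=[E,F,B,G] q_used=1 → run E
t=13: queue=[E,F,B,G] q_used=2 → run E
t=14: queue=[F,B,G,E] q_used=0 → run F
t=15: queue=[F,B,G,E] q_used=1 → run F
t=16: queue=[F,B,G,E] q_used=2 → run F
t=17: queue=[B,G,E] q_used=0 → run B
t=18: queue=[B,G,E] q_used=1 → run B
t=19: queue=[B,G,E] q_used=2 → run B
t=20: queue=[G,E,B] q_used=0 → run G
t=21: queue=[G,E,B] q_used=1 → run G
t=22: queue=[G,E,B] q_used=2 → run G
t=23: queue=[E,B,G] q_used=0 → run E
t=24: queue=[E,B,G] q_used=1 → run E
t=25: queue=[E,B,G] q_used=2 → run E
t=26: queue=[B,G,E] q_used=0 → run B
t=27: queue=[G,E] q_used=0 → run G
t=28: queue=[E] q_used=0 → run E
t=29: (idle)
t=30: (idle)
t=31: (idle)
t=32: (idle)
t=33: (idle)
t=34: (idle)

running at tick 16 = F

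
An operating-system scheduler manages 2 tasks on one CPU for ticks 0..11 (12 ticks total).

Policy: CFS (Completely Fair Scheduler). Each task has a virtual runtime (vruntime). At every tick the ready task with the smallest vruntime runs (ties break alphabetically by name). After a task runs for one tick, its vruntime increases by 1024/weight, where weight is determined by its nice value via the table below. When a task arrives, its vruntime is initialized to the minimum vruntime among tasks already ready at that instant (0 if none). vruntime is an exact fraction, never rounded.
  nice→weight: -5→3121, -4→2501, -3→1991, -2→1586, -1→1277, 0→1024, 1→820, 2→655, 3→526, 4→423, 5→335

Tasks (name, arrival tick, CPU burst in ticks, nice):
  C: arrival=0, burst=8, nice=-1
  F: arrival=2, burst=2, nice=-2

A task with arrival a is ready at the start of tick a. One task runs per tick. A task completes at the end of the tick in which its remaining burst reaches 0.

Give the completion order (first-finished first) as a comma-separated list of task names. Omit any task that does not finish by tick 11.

t=0: vr[C=0] → run C
t=1: vr[C=1024/1277] → run C
t=2: vr[C=2048/1277 F=2048/1277] → run C
t=3: vr[C=3072/1277 F=2048/1277] → run F
t=4: vr[C=3072/1277 F=2277888/1012661] → run F
t=5: vr[C=3072/1277] → run C
t=6: vr[C=4096/1277] → run C
t=7: vr[C=5120/1277] → run C
t=8: vr[C=6144/1277] → run C
t=9: vr[C=7168/1277] → run C
t=10: (idle)
t=11: (idle)

completion order = F, C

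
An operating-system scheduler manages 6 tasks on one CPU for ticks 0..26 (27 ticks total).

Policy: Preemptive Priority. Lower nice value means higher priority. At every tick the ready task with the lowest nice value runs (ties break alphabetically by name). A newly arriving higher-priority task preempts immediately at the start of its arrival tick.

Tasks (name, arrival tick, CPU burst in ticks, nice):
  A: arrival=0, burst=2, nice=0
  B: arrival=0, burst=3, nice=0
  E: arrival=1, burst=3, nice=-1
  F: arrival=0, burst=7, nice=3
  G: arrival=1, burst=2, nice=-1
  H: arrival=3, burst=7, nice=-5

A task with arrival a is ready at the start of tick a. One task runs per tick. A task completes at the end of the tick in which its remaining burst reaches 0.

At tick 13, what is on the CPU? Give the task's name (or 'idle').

running at tick 13 = A

t=0: ready={A,B,F} → run A
t=1: ready={A,B,E,F,G} → run E
t=2: ready={A,B,E,F,G} → run E
t=3: ready={A,B,E,F,G,H} → run H
t=4: ready={A,B,E,F,G,H} → run H
t=5: ready={A,B,E,F,G,H} → run H
t=6: ready={A,B,E,F,G,H} → run H
t=7: ready={A,B,E,F,G,H} → run H
t=8: ready={A,B,E,F,G,H} → run H
t=9: ready={A,B,E,F,G,H} → run H
t=10: ready={A,B,E,F,G} → run E
t=11: ready={A,B,F,G} → run G
t=12: ready={A,B,F,G} → run G
t=13: ready={A,B,F} → run A
t=14: ready={B,F} → run B
t=15: ready={B,F} → run B
t=16: ready={B,F} → run B
t=17: ready={F} → run F
t=18: ready={F} → run F
t=19: ready={F} → run F
t=20: ready={F} → run F
t=21: ready={F} → run F
t=22: ready={F} → run F
t=23: ready={F} → run F
t=24: (idle)
t=25: (idle)
t=26: (idle)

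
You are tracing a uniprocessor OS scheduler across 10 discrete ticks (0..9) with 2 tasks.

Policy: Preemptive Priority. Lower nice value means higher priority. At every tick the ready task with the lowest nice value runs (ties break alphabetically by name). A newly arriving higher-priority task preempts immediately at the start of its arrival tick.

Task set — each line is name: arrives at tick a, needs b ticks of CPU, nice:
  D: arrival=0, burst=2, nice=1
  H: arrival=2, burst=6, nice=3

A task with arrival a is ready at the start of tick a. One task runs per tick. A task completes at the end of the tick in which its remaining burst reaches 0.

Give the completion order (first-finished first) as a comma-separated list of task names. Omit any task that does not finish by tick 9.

completion order = D, H

t=0: ready={D} → run D
t=1: ready={D} → run D
t=2: ready={H} → run H
t=3: ready={H} → run H
t=4: ready={H} → run H
t=5: ready={H} → run H
t=6: ready={H} → run H
t=7: ready={H} → run H
t=8: (idle)
t=9: (idle)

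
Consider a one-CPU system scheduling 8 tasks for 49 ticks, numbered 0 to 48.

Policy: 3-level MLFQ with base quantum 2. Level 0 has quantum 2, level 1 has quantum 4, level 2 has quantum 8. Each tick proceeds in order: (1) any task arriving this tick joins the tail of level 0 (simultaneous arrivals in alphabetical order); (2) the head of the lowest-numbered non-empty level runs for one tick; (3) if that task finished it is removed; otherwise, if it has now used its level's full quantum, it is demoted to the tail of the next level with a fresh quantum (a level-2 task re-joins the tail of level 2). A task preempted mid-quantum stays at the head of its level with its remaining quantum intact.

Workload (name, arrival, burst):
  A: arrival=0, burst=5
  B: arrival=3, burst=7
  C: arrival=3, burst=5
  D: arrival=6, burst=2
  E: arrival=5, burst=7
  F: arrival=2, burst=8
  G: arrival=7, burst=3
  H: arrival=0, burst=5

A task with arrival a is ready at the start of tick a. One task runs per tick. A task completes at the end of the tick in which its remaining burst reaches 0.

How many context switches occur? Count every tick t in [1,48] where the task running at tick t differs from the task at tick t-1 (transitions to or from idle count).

context switches = 18

t=0: L0/L1/L2 = AH/-/- → run A
t=1: L0/L1/L2 = AH/-/- → run A
t=2: L0/L1/L2 = HF/A/- → run H
t=3: L0/L1/L2 = HFBC/A/- → run H
t=4: L0/L1/L2 = FBC/AH/- → run F
t=5: L0/L1/L2 = FBCE/AH/- → run F
t=6: L0/L1/L2 = BCED/AHF/- → run B
t=7: L0/L1/L2 = BCEDG/AHF/- → run B
t=8: L0/L1/L2 = CEDG/AHFB/- → run C
t=9: L0/L1/L2 = CEDG/AHFB/- → run C
t=10: L0/L1/L2 = EDG/AHFBC/- → run E
t=11: L0/L1/L2 = EDG/AHFBC/- → run E
t=12: L0/L1/L2 = DG/AHFBCE/- → run D
t=13: L0/L1/L2 = DG/AHFBCE/- → run D
t=14: L0/L1/L2 = G/AHFBCE/- → run G
t=15: L0/L1/L2 = G/AHFBCE/- → run G
t=16: L0/L1/L2 = -/AHFBCEG/- → run A
t=17: L0/L1/L2 = -/AHFBCEG/- → run A
t=18: L0/L1/L2 = -/AHFBCEG/- → run A
t=19: L0/L1/L2 = -/HFBCEG/- → run H
t=20: L0/L1/L2 = -/HFBCEG/- → run H
t=21: L0/L1/L2 = -/HFBCEG/- → run H
t=22: L0/L1/L2 = -/FBCEG/- → run F
t=23: L0/L1/L2 = -/FBCEG/- → run F
t=24: L0/L1/L2 = -/FBCEG/- → run F
t=25: L0/L1/L2 = -/FBCEG/- → run F
t=26: L0/L1/L2 = -/BCEG/F → run B
t=27: L0/L1/L2 = -/BCEG/F → run B
t=28: L0/L1/L2 = -/BCEG/F → run B
t=29: L0/L1/L2 = -/BCEG/F → run B
t=30: L0/L1/L2 = -/CEG/FB → run C
t=31: L0/L1/L2 = -/CEG/FB → run C
t=32: L0/L1/L2 = -/CEG/FB → run C
t=33: L0/L1/L2 = -/EG/FB → run E
t=34: L0/L1/L2 = -/EG/FB → run E
t=35: L0/L1/L2 = -/EG/FB → run E
t=36: L0/L1/L2 = -/EG/FB → run E
t=37: L0/L1/L2 = -/G/FBE → run G
t=38: L0/L1/L2 = -/-/FBE → run F
t=39: L0/L1/L2 = -/-/FBE → run F
t=40: L0/L1/L2 = -/-/BE → run B
t=41: L0/L1/L2 = -/-/E → run E
t=42: (idle)
t=43: (idle)
t=44: (idle)
t=45: (idle)
t=46: (idle)
t=47: (idle)
t=48: (idle)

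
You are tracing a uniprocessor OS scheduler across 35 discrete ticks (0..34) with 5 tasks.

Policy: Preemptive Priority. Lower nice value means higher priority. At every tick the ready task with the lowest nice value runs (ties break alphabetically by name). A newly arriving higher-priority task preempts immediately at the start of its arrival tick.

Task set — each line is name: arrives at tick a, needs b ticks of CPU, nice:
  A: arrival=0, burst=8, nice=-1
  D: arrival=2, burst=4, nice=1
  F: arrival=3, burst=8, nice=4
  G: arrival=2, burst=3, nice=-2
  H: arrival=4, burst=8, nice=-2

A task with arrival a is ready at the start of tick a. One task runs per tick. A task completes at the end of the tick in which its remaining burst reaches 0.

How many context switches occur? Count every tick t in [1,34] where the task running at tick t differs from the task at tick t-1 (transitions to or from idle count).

context switches = 6

t=0: ready={A} → run A
t=1: ready={A} → run A
t=2: ready={A,D,G} → run G
t=3: ready={A,D,F,G} → run G
t=4: ready={A,D,F,G,H} → run G
t=5: ready={A,D,F,H} → run H
t=6: ready={A,D,F,H} → run H
t=7: ready={A,D,F,H} → run H
t=8: ready={A,D,F,H} → run H
t=9: ready={A,D,F,H} → run H
t=10: ready={A,D,F,H} → run H
t=11: ready={A,D,F,H} → run H
t=12: ready={A,D,F,H} → run H
t=13: ready={A,D,F} → run A
t=14: ready={A,D,F} → run A
t=15: ready={A,D,F} → run A
t=16: ready={A,D,F} → run A
t=17: ready={A,D,F} → run A
t=18: ready={A,D,F} → run A
t=19: ready={D,F} → run D
t=20: ready={D,F} → run D
t=21: ready={D,F} → run D
t=22: ready={D,F} → run D
t=23: ready={F} → run F
t=24: ready={F} → run F
t=25: ready={F} → run F
t=26: ready={F} → run F
t=27: ready={F} → run F
t=28: ready={F} → run F
t=29: ready={F} → run F
t=30: ready={F} → run F
t=31: (idle)
t=32: (idle)
t=33: (idle)
t=34: (idle)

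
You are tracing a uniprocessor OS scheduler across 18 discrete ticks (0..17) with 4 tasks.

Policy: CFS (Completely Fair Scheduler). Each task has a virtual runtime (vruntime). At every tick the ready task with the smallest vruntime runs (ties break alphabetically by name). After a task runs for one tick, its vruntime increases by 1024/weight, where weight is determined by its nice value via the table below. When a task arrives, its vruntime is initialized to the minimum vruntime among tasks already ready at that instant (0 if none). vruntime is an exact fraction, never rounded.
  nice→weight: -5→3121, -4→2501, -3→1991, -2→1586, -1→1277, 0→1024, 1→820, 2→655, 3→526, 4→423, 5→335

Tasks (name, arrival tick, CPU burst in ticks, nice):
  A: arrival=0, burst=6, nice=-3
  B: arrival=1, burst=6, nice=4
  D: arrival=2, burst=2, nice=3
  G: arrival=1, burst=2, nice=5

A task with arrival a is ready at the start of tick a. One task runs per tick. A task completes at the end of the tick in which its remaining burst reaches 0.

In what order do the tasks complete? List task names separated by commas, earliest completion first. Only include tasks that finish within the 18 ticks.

completion order = D, A, G, B

t=0: vr[A=0] → run A
t=1: vr[A=1024/1991 B=1024/1991 G=1024/1991] → run A
t=2: vr[A=2048/1991 B=1024/1991 D=1024/1991 G=1024/1991] → run B
t=3: vr[A=2048/1991 B=2471936/842193 D=1024/1991 G=1024/1991] → run D
t=4: vr[A=2048/1991 B=2471936/842193 D=1288704/523633 G=1024/1991] → run G
t=5: vr[A=2048/1991 B=2471936/842193 D=1288704/523633 G=2381824/666985] → run A
t=6: vr[A=3072/1991 B=2471936/842193 D=1288704/523633 G=2381824/666985] → run A
t=7: vr[A=4096/1991 B=2471936/842193 D=1288704/523633 G=2381824/666985] → run A
t=8: vr[A=5120/1991 B=2471936/842193 D=1288704/523633 G=2381824/666985] → run D
t=9: vr[A=5120/1991 B=2471936/842193 G=2381824/666985] → run A
t=10: vr[B=2471936/842193 G=2381824/666985] → run B
t=11: vr[B=4510720/842193 G=2381824/666985] → run G
t=12: vr[B=4510720/842193] → run B
t=13: vr[B=2183168/280731] → run B
t=14: vr[B=8588288/842193] → run B
t=15: vr[B=10627072/842193] → run B
t=16: (idle)
t=17: (idle)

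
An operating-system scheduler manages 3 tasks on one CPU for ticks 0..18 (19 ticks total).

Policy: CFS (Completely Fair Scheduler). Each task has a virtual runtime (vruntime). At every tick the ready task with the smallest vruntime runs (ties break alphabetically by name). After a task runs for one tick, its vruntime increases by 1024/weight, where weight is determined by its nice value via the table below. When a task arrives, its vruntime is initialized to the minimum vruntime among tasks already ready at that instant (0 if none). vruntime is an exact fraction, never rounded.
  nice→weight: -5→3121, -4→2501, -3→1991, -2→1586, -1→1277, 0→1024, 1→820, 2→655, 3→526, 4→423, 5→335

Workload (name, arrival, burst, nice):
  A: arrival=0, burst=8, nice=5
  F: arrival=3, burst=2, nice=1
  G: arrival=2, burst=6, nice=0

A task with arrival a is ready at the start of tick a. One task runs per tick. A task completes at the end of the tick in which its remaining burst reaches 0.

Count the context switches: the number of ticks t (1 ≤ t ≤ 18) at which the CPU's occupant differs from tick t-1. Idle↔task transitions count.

t=0: vr[A=0] → run A
t=1: vr[A=1024/335] → run A
t=2: vr[A=2048/335 G=2048/335] → run A
t=3: vr[A=3072/335 F=2048/335 G=2048/335] → run F
t=4: vr[A=3072/335 F=20224/2747 G=2048/335] → run G
t=5: vr[A=3072/335 F=20224/2747 G=2383/335] → run G
t=6: vr[A=3072/335 F=20224/2747 G=2718/335] → run F
t=7: vr[A=3072/335 G=2718/335] → run G
t=8: vr[A=3072/335 G=3053/335] → run G
t=9: vr[A=3072/335 G=3388/335] → run A
t=10: vr[A=4096/335 G=3388/335] → run G
t=11: vr[A=4096/335 G=3723/335] → run G
t=12: vr[A=4096/335] → run A
t=13: vr[A=1024/67] → run A
t=14: vr[A=6144/335] → run A
t=15: vr[A=7168/335] → run A
t=16: (idle)
t=17: (idle)
t=18: (idle)

context switches = 8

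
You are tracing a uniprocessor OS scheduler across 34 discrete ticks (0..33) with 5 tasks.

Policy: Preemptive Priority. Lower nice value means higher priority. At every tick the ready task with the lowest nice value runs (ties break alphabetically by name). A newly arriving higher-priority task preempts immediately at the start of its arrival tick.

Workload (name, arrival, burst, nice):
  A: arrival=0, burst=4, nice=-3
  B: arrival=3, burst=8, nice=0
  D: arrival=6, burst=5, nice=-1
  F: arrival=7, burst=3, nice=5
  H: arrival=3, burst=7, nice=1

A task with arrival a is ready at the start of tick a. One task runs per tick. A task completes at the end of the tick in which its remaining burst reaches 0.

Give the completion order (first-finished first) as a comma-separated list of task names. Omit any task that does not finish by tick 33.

t=0: ready={A} → run A
t=1: ready={A} → run A
t=2: ready={A} → run A
t=3: ready={A,B,H} → run A
t=4: ready={B,H} → run B
t=5: ready={B,H} → run B
t=6: ready={B,D,H} → run D
t=7: ready={B,D,F,H} → run D
t=8: ready={B,D,F,H} → run D
t=9: ready={B,D,F,H} → run D
t=10: ready={B,D,F,H} → run D
t=11: ready={B,F,H} → run B
t=12: ready={B,F,H} → run B
t=13: ready={B,F,H} → run B
t=14: ready={B,F,H} → run B
t=15: ready={B,F,H} → run B
t=16: ready={B,F,H} → run B
t=17: ready={F,H} → run H
t=18: ready={F,H} → run H
t=19: ready={F,H} → run H
t=20: ready={F,H} → run H
t=21: ready={F,H} → run H
t=22: ready={F,H} → run H
t=23: ready={F,H} → run H
t=24: ready={F} → run F
t=25: ready={F} → run F
t=26: ready={F} → run F
t=27: (idle)
t=28: (idle)
t=29: (idle)
t=30: (idle)
t=31: (idle)
t=32: (idle)
t=33: (idle)

completion order = A, D, B, H, F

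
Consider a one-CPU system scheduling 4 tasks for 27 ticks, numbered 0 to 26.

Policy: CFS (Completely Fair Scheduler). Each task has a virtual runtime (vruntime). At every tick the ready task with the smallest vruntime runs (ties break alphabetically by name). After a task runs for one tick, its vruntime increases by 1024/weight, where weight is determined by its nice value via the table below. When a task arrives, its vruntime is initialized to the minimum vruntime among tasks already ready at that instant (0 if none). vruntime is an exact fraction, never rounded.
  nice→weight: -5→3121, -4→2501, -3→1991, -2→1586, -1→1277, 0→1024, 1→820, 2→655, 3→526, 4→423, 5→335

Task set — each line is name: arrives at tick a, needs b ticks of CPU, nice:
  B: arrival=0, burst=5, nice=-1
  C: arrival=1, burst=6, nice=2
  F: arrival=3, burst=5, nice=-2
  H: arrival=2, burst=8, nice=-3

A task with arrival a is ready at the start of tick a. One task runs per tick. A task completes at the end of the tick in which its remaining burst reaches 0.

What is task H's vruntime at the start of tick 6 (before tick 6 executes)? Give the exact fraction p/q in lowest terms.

vruntime(H, start of tick 6) = 4654080/2542507

t=0: vr[B=0] → run B
t=1: vr[B=1024/1277 C=1024/1277] → run B
t=2: vr[B=2048/1277 C=1024/1277 H=1024/1277] → run C
t=3: vr[B=2048/1277 C=1978368/836435 F=1024/1277 H=1024/1277] → run F
t=4: vr[B=2048/1277 C=1978368/836435 F=1465856/1012661 H=1024/1277] → run H
t=5: vr[B=2048/1277 C=1978368/836435 F=1465856/1012661 H=3346432/2542507] → run H
t=6: vr[B=2048/1277 C=1978368/836435 F=1465856/1012661 H=4654080/2542507] → run F
t=7: vr[B=2048/1277 C=1978368/836435 F=2119680/1012661 H=4654080/2542507] → run B
t=8: vr[B=3072/1277 C=1978368/836435 F=2119680/1012661 H=4654080/2542507] → run H
t=9: vr[B=3072/1277 C=1978368/836435 F=2119680/1012661 H=5961728/2542507] → run F
t=10: vr[B=3072/1277 C=1978368/836435 F=2773504/1012661 H=5961728/2542507] → run H
t=11: vr[B=3072/1277 C=1978368/836435 F=2773504/1012661 H=7269376/2542507] → run C
t=12: vr[B=3072/1277 C=3286016/836435 F=2773504/1012661 H=7269376/2542507] → run B
t=13: vr[B=4096/1277 C=3286016/836435 F=2773504/1012661 H=7269376/2542507] → run F
t=14: vr[B=4096/1277 C=3286016/836435 F=3427328/1012661 H=7269376/2542507] → run H
t=15: vr[B=4096/1277 C=3286016/836435 F=3427328/1012661 H=8577024/2542507] → run B
t=16: vr[C=3286016/836435 F=3427328/1012661 H=8577024/2542507] → run H
t=17: vr[C=3286016/836435 F=3427328/1012661 H=9884672/2542507] → run F
t=18: vr[C=3286016/836435 H=9884672/2542507] → run H
t=19: vr[C=3286016/836435 H=11192320/2542507] → run C
t=20: vr[C=4593664/836435 H=11192320/2542507] → run H
t=21: vr[C=4593664/836435] → run C
t=22: vr[C=5901312/836435] → run C
t=23: vr[C=1441792/167287] → run C
t=24: (idle)
t=25: (idle)
t=26: (idle)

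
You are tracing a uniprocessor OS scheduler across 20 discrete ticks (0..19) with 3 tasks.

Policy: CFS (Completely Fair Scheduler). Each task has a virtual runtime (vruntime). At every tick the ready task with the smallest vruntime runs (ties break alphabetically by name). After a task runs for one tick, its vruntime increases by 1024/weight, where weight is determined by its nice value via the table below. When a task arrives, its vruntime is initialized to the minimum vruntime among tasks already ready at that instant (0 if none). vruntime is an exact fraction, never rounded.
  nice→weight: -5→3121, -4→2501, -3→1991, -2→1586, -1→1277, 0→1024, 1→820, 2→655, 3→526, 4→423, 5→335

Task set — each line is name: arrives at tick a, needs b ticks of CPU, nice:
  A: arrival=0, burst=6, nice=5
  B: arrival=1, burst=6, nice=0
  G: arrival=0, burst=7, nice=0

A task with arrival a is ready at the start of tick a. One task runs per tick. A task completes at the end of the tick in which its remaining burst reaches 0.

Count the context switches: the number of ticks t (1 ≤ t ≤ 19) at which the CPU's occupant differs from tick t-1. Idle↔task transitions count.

context switches = 15

t=0: vr[A=0 G=0] → run A
t=1: vr[A=1024/335 B=0 G=0] → run B
t=2: vr[A=1024/335 B=1 G=0] → run G
t=3: vr[A=1024/335 B=1 G=1] → run B
t=4: vr[A=1024/335 B=2 G=1] → run G
t=5: vr[A=1024/335 B=2 G=2] → run B
t=6: vr[A=1024/335 B=3 G=2] → run G
t=7: vr[A=1024/335 B=3 G=3] → run B
t=8: vr[A=1024/335 B=4 G=3] → run G
t=9: vr[A=1024/335 B=4 G=4] → run A
t=10: vr[A=2048/335 B=4 G=4] → run B
t=11: vr[A=2048/335 B=5 G=4] → run G
t=12: vr[A=2048/335 B=5 G=5] → run B
t=13: vr[A=2048/335 G=5] → run G
t=14: vr[A=2048/335 G=6] → run G
t=15: vr[A=2048/335] → run A
t=16: vr[A=3072/335] → run A
t=17: vr[A=4096/335] → run A
t=18: vr[A=1024/67] → run A
t=19: (idle)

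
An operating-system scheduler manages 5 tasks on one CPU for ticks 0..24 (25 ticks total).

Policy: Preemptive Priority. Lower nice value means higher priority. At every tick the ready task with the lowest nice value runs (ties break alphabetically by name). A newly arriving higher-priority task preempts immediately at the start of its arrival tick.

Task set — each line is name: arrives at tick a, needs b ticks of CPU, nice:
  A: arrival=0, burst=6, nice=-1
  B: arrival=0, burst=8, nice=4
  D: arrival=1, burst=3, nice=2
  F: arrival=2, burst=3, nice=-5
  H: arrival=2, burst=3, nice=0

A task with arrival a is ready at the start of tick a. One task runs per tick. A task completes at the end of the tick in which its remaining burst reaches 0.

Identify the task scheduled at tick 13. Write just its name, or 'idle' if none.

running at tick 13 = D

t=0: ready={A,B} → run A
t=1: ready={A,B,D} → run A
t=2: ready={A,B,D,F,H} → run F
t=3: ready={A,B,D,F,H} → run F
t=4: ready={A,B,D,F,H} → run F
t=5: ready={A,B,D,H} → run A
t=6: ready={A,B,D,H} → run A
t=7: ready={A,B,D,H} → run A
t=8: ready={A,B,D,H} → run A
t=9: ready={B,D,H} → run H
t=10: ready={B,D,H} → run H
t=11: ready={B,D,H} → run H
t=12: ready={B,D} → run D
t=13: ready={B,D} → run D
t=14: ready={B,D} → run D
t=15: ready={B} → run B
t=16: ready={B} → run B
t=17: ready={B} → run B
t=18: ready={B} → run B
t=19: ready={B} → run B
t=20: ready={B} → run B
t=21: ready={B} → run B
t=22: ready={B} → run B
t=23: (idle)
t=24: (idle)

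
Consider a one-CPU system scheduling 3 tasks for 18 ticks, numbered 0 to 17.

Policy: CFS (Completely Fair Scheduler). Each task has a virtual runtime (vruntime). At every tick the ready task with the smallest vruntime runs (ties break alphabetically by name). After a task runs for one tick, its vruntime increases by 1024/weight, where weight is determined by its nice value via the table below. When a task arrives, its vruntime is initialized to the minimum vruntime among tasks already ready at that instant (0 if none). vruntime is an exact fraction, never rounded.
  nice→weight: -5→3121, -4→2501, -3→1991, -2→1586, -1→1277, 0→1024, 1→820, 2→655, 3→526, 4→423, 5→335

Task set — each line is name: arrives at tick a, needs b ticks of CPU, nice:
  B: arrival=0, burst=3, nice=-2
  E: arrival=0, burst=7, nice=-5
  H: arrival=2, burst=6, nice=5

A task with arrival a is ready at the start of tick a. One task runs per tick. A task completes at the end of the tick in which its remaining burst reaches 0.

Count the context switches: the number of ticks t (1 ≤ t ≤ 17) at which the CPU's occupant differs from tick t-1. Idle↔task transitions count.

t=0: vr[B=0 E=0] → run B
t=1: vr[B=512/793 E=0] → run E
t=2: vr[B=512/793 E=1024/3121 H=1024/3121] → run E
t=3: vr[B=512/793 E=2048/3121 H=1024/3121] → run H
t=4: vr[B=512/793 E=2048/3121 H=3538944/1045535] → run B
t=5: vr[B=1024/793 E=2048/3121 H=3538944/1045535] → run E
t=6: vr[B=1024/793 E=3072/3121 H=3538944/1045535] → run E
t=7: vr[B=1024/793 E=4096/3121 H=3538944/1045535] → run B
t=8: vr[E=4096/3121 H=3538944/1045535] → run E
t=9: vr[E=5120/3121 H=3538944/1045535] → run E
t=10: vr[E=6144/3121 H=3538944/1045535] → run E
t=11: vr[H=3538944/1045535] → run H
t=12: vr[H=6734848/1045535] → run H
t=13: vr[H=9930752/1045535] → run H
t=14: vr[H=13126656/1045535] → run H
t=15: vr[H=3264512/209107] → run H
t=16: (idle)
t=17: (idle)

context switches = 8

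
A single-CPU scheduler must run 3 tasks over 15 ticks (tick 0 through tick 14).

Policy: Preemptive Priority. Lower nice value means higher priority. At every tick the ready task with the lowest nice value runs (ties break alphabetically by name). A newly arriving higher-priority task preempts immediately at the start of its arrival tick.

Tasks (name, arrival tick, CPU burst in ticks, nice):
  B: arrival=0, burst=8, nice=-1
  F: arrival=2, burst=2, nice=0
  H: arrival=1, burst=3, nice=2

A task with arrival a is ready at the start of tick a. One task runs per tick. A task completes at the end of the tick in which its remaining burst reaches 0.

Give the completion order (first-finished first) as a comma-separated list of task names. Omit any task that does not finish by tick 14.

t=0: ready={B} → run B
t=1: ready={B,H} → run B
t=2: ready={B,F,H} → run B
t=3: ready={B,F,H} → run B
t=4: ready={B,F,H} → run B
t=5: ready={B,F,H} → run B
t=6: ready={B,F,H} → run B
t=7: ready={B,F,H} → run B
t=8: ready={F,H} → run F
t=9: ready={F,H} → run F
t=10: ready={H} → run H
t=11: ready={H} → run H
t=12: ready={H} → run H
t=13: (idle)
t=14: (idle)

completion order = B, F, H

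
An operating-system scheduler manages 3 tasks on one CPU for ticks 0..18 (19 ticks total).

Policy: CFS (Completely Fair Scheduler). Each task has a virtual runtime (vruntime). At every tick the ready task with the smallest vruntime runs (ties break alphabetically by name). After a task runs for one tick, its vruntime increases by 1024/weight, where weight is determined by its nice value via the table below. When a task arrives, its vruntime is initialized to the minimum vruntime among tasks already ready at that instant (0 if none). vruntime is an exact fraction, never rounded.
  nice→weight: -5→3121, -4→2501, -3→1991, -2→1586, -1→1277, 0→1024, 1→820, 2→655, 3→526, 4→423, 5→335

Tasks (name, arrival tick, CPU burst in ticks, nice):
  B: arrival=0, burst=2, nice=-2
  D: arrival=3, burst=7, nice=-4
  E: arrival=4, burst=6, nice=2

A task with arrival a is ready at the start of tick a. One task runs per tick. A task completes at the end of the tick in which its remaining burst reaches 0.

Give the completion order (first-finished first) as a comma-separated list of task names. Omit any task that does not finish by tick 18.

completion order = B, D, E

t=0: vr[B=0] → run B
t=1: vr[B=512/793] → run B
t=2: (idle)
t=3: vr[D=0] → run D
t=4: vr[D=1024/2501 E=1024/2501] → run D
t=5: vr[D=2048/2501 E=1024/2501] → run E
t=6: vr[D=2048/2501 E=3231744/1638155] → run D
t=7: vr[D=3072/2501 E=3231744/1638155] → run D
t=8: vr[D=4096/2501 E=3231744/1638155] → run D
t=9: vr[D=5120/2501 E=3231744/1638155] → run E
t=10: vr[D=5120/2501 E=5792768/1638155] → run D
t=11: vr[D=6144/2501 E=5792768/1638155] → run D
t=12: vr[E=5792768/1638155] → run E
t=13: vr[E=8353792/1638155] → run E
t=14: vr[E=10914816/1638155] → run E
t=15: vr[E=2695168/327631] → run E
t=16: (idle)
t=17: (idle)
t=18: (idle)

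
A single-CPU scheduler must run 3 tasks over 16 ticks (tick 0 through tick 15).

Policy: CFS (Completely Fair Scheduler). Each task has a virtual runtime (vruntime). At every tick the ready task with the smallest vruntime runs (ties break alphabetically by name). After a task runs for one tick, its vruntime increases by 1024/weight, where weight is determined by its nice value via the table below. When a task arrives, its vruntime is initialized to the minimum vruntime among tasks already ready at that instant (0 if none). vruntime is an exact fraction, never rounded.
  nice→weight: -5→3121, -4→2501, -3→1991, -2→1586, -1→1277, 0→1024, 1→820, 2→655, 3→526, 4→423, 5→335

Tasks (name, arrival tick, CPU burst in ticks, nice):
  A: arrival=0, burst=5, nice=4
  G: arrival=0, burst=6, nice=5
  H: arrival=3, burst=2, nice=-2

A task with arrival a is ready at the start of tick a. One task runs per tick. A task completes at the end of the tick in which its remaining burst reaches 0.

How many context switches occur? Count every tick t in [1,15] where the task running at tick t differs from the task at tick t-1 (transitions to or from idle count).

context switches = 11

t=0: vr[A=0 G=0] → run A
t=1: vr[A=1024/423 G=0] → run G
t=2: vr[A=1024/423 G=1024/335] → run A
t=3: vr[A=2048/423 G=1024/335 H=1024/335] → run G
t=4: vr[A=2048/423 G=2048/335 H=1024/335] → run H
t=5: vr[A=2048/423 G=2048/335 H=983552/265655] → run H
t=6: vr[A=2048/423 G=2048/335] → run A
t=7: vr[A=1024/141 G=2048/335] → run G
t=8: vr[A=1024/141 G=3072/335] → run A
t=9: vr[A=4096/423 G=3072/335] → run G
t=10: vr[A=4096/423 G=4096/335] → run A
t=11: vr[G=4096/335] → run G
t=12: vr[G=1024/67] → run G
t=13: (idle)
t=14: (idle)
t=15: (idle)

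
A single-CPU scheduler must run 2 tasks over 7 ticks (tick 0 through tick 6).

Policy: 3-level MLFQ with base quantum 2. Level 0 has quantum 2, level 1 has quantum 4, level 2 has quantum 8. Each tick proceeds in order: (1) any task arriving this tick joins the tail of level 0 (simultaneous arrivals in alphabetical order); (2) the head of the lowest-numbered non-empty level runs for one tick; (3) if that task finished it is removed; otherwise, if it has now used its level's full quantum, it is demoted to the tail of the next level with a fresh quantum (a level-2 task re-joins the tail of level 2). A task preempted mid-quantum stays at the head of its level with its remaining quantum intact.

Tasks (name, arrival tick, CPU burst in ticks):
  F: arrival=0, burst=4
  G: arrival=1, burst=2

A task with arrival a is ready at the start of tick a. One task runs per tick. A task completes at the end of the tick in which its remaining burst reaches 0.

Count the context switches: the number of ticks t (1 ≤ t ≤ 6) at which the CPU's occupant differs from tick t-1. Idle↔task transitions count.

context switches = 3

t=0: L0/L1/L2 = F/-/- → run F
t=1: L0/L1/L2 = FG/-/- → run F
t=2: L0/L1/L2 = G/F/- → run G
t=3: L0/L1/L2 = G/F/- → run G
t=4: L0/L1/L2 = -/F/- → run F
t=5: L0/L1/L2 = -/F/- → run F
t=6: (idle)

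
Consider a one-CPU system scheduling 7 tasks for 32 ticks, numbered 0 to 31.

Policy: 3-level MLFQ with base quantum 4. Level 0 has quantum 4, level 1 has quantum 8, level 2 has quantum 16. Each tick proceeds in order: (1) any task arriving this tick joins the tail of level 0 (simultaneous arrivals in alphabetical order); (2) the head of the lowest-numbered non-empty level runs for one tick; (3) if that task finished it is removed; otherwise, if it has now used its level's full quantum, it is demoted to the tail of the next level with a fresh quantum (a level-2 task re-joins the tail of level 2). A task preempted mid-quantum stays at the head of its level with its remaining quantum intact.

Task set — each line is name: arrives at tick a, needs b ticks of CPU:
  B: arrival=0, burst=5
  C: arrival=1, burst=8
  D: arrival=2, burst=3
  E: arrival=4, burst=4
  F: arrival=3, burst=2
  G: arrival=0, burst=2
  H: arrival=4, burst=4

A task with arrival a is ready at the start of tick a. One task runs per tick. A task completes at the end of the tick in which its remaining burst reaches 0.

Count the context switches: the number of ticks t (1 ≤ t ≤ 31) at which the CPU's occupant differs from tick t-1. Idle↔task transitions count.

context switches = 9

t=0: L0/L1/L2 = BG/-/- → run B
t=1: L0/L1/L2 = BGC/-/- → run B
t=2: L0/L1/L2 = BGCD/-/- → run B
t=3: L0/L1/L2 = BGCDF/-/- → run B
t=4: L0/L1/L2 = GCDFEH/B/- → run G
t=5: L0/L1/L2 = GCDFEH/B/- → run G
t=6: L0/L1/L2 = CDFEH/B/- → run C
t=7: L0/L1/L2 = CDFEH/B/- → run C
t=8: L0/L1/L2 = CDFEH/B/- → run C
t=9: L0/L1/L2 = CDFEH/B/- → run C
t=10: L0/L1/L2 = DFEH/BC/- → run D
t=11: L0/L1/L2 = DFEH/BC/- → run D
t=12: L0/L1/L2 = DFEH/BC/- → run D
t=13: L0/L1/L2 = FEH/BC/- → run F
t=14: L0/L1/L2 = FEH/BC/- → run F
t=15: L0/L1/L2 = EH/BC/- → run E
t=16: L0/L1/L2 = EH/BC/- → run E
t=17: L0/L1/L2 = EH/BC/- → run E
t=18: L0/L1/L2 = EH/BC/- → run E
t=19: L0/L1/L2 = H/BC/- → run H
t=20: L0/L1/L2 = H/BC/- → run H
t=21: L0/L1/L2 = H/BC/- → run H
t=22: L0/L1/L2 = H/BC/- → run H
t=23: L0/L1/L2 = -/BC/- → run B
t=24: L0/L1/L2 = -/C/- → run C
t=25: L0/L1/L2 = -/C/- → run C
t=26: L0/L1/L2 = -/C/- → run C
t=27: L0/L1/L2 = -/C/- → run C
t=28: (idle)
t=29: (idle)
t=30: (idle)
t=31: (idle)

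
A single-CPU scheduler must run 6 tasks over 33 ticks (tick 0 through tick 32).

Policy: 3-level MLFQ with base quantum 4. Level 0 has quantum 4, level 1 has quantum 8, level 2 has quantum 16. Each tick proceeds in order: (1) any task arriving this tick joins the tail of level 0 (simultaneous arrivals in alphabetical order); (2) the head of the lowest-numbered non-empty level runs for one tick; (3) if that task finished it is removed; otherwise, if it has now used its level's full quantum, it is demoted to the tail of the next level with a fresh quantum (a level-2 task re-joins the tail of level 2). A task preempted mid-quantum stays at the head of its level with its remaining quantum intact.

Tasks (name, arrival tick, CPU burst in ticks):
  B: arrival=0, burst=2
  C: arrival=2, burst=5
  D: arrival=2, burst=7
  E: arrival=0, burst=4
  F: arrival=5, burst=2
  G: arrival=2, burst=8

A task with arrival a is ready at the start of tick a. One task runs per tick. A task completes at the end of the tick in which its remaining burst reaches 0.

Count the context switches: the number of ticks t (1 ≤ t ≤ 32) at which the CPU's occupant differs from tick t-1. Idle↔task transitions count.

context switches = 9

t=0: L0/L1/L2 = BE/-/- → run B
t=1: L0/L1/L2 = BE/-/- → run B
t=2: L0/L1/L2 = ECDG/-/- → run E
t=3: L0/L1/L2 = ECDG/-/- → run E
t=4: L0/L1/L2 = ECDG/-/- → run E
t=5: L0/L1/L2 = ECDGF/-/- → run E
t=6: L0/L1/L2 = CDGF/-/- → run C
t=7: L0/L1/L2 = CDGF/-/- → run C
t=8: L0/L1/L2 = CDGF/-/- → run C
t=9: L0/L1/L2 = CDGF/-/- → run C
t=10: L0/L1/L2 = DGF/C/- → run D
t=11: L0/L1/L2 = DGF/C/- → run D
t=12: L0/L1/L2 = DGF/C/- → run D
t=13: L0/L1/L2 = DGF/C/- → run D
t=14: L0/L1/L2 = GF/CD/- → run G
t=15: L0/L1/L2 = GF/CD/- → run G
t=16: L0/L1/L2 = GF/CD/- → run G
t=17: L0/L1/L2 = GF/CD/- → run G
t=18: L0/L1/L2 = F/CDG/- → run F
t=19: L0/L1/L2 = F/CDG/- → run F
t=20: L0/L1/L2 = -/CDG/- → run C
t=21: L0/L1/L2 = -/DG/- → run D
t=22: L0/L1/L2 = -/DG/- → run D
t=23: L0/L1/L2 = -/DG/- → run D
t=24: L0/L1/L2 = -/G/- → run G
t=25: L0/L1/L2 = -/G/- → run G
t=26: L0/L1/L2 = -/G/- → run G
t=27: L0/L1/L2 = -/G/- → run G
t=28: (idle)
t=29: (idle)
t=30: (idle)
t=31: (idle)
t=32: (idle)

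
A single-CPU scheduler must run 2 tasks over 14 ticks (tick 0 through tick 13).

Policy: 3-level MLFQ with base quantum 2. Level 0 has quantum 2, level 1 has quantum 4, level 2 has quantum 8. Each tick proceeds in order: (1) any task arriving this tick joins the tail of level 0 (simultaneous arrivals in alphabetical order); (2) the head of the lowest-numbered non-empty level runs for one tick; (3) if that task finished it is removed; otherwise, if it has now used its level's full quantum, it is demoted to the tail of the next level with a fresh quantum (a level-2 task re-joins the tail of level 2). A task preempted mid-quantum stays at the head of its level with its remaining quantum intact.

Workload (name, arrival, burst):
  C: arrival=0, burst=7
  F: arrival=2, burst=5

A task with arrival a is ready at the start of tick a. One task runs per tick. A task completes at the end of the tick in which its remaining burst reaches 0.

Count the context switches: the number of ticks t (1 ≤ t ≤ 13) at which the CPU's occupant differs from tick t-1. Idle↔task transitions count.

t=0: L0/L1/L2 = C/-/- → run C
t=1: L0/L1/L2 = C/-/- → run C
t=2: L0/L1/L2 = F/C/- → run F
t=3: L0/L1/L2 = F/C/- → run F
t=4: L0/L1/L2 = -/CF/- → run C
t=5: L0/L1/L2 = -/CF/- → run C
t=6: L0/L1/L2 = -/CF/- → run C
t=7: L0/L1/L2 = -/CF/- → run C
t=8: L0/L1/L2 = -/F/C → run F
t=9: L0/L1/L2 = -/F/C → run F
t=10: L0/L1/L2 = -/F/C → run F
t=11: L0/L1/L2 = -/-/C → run C
t=12: (idle)
t=13: (idle)

context switches = 5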